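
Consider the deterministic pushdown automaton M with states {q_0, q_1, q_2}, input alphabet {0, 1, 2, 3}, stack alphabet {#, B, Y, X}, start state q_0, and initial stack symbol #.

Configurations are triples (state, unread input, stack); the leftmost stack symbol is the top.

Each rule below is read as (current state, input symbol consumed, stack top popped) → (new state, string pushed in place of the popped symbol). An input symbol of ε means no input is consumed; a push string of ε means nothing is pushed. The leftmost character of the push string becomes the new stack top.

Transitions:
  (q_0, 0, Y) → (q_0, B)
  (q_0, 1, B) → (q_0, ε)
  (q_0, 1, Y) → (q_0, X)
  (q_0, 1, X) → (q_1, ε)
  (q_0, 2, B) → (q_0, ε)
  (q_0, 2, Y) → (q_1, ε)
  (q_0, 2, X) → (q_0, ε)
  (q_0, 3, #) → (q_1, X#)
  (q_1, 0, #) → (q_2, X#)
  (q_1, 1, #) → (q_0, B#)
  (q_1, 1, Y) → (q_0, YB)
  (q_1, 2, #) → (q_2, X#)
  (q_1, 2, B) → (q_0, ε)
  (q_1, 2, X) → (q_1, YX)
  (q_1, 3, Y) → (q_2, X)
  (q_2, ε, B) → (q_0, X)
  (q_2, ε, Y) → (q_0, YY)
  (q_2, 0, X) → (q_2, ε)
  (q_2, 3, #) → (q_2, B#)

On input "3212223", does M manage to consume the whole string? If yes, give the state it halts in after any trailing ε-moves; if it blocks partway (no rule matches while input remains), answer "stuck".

(q_0, 3212223, #) ⊢ (q_1, 212223, X#) ⊢ (q_1, 12223, YX#) ⊢ (q_0, 2223, YBX#) ⊢ (q_1, 223, BX#) ⊢ (q_0, 23, X#) ⊢ (q_0, 3, #) ⊢ (q_1, ε, X#)
All input consumed; M is in state q_1.

q_1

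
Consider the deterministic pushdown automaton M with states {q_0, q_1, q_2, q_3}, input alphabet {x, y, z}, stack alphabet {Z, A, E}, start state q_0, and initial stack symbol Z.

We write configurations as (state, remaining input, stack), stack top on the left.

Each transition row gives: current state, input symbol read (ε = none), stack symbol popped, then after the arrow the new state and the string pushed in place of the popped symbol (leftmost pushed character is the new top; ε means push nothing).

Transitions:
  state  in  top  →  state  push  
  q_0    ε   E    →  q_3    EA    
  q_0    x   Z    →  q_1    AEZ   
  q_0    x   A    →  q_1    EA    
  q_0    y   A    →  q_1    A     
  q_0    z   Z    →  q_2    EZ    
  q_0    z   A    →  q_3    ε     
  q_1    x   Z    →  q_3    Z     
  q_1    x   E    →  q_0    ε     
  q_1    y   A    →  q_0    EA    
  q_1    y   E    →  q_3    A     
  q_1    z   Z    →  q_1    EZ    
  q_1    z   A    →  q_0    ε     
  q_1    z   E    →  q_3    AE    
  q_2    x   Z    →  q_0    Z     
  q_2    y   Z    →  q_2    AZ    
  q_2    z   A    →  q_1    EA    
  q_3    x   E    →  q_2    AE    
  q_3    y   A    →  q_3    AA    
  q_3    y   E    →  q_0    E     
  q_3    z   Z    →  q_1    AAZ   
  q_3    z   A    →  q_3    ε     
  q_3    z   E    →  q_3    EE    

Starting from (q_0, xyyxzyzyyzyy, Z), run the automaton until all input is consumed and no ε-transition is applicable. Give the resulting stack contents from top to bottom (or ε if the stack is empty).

AAAAEAAAEZ

(q_0, xyyxzyzyyzyy, Z)
  read x, top Z: go to q_1, push AEZ → (q_1, yyxzyzyyzyy, AEZ)
  read y, top A: go to q_0, push EA → (q_0, yxzyzyyzyy, EAEZ)
  ε-move, top E: go to q_3, push EA → (q_3, yxzyzyyzyy, EAAEZ)
  read y, top E: go to q_0, push E → (q_0, xzyzyyzyy, EAAEZ)
  ε-move, top E: go to q_3, push EA → (q_3, xzyzyyzyy, EAAAEZ)
  read x, top E: go to q_2, push AE → (q_2, zyzyyzyy, AEAAAEZ)
  read z, top A: go to q_1, push EA → (q_1, yzyyzyy, EAEAAAEZ)
  read y, top E: go to q_3, push A → (q_3, zyyzyy, AAEAAAEZ)
  read z, top A: go to q_3, push ε → (q_3, yyzyy, AEAAAEZ)
  read y, top A: go to q_3, push AA → (q_3, yzyy, AAEAAAEZ)
  read y, top A: go to q_3, push AA → (q_3, zyy, AAAEAAAEZ)
  read z, top A: go to q_3, push ε → (q_3, yy, AAEAAAEZ)
  read y, top A: go to q_3, push AA → (q_3, y, AAAEAAAEZ)
  read y, top A: go to q_3, push AA → (q_3, ε, AAAAEAAAEZ)
All input consumed in state q_3 with stack AAAAEAAAEZ.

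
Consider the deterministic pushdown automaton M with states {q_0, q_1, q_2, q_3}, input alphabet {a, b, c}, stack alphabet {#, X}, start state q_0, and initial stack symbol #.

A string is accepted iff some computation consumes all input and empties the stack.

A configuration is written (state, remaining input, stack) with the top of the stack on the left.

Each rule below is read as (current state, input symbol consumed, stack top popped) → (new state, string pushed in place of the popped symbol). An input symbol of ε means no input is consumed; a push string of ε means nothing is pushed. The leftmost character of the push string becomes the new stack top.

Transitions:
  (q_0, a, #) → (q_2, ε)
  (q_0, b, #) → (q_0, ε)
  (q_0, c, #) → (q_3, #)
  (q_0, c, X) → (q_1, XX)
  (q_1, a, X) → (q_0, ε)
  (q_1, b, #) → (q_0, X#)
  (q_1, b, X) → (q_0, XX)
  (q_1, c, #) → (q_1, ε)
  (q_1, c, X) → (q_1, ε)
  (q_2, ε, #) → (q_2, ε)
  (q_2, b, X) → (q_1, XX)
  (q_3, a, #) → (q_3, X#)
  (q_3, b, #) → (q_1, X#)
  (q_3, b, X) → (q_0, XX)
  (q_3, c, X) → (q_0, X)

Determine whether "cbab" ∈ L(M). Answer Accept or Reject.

Accept

(q_0, cbab, #)
  read c, top #: go to q_3, push # → (q_3, bab, #)
  read b, top #: go to q_1, push X# → (q_1, ab, X#)
  read a, top X: go to q_0, push ε → (q_0, b, #)
  read b, top #: go to q_0, push ε → (q_0, ε, ε)
All input consumed and the stack is empty.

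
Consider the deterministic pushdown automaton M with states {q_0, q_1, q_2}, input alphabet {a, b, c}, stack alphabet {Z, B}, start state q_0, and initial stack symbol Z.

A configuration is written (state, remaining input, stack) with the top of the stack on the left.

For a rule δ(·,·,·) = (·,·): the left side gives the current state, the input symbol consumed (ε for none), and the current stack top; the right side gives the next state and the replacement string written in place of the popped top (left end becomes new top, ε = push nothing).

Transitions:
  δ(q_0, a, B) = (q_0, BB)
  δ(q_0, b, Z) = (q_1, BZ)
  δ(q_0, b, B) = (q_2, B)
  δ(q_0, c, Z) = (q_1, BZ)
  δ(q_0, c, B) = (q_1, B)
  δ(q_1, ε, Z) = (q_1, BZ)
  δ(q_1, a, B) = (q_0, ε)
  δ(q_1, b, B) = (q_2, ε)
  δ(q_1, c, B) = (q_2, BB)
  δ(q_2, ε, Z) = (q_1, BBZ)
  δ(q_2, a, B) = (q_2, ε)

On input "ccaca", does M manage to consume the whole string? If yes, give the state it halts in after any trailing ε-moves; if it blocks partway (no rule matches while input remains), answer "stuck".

(q_0, ccaca, Z) ⊢ (q_1, caca, BZ) ⊢ (q_2, aca, BBZ) ⊢ (q_2, ca, BZ)
No transition for (q_2, c, top B); M blocks with input ca remaining.

stuck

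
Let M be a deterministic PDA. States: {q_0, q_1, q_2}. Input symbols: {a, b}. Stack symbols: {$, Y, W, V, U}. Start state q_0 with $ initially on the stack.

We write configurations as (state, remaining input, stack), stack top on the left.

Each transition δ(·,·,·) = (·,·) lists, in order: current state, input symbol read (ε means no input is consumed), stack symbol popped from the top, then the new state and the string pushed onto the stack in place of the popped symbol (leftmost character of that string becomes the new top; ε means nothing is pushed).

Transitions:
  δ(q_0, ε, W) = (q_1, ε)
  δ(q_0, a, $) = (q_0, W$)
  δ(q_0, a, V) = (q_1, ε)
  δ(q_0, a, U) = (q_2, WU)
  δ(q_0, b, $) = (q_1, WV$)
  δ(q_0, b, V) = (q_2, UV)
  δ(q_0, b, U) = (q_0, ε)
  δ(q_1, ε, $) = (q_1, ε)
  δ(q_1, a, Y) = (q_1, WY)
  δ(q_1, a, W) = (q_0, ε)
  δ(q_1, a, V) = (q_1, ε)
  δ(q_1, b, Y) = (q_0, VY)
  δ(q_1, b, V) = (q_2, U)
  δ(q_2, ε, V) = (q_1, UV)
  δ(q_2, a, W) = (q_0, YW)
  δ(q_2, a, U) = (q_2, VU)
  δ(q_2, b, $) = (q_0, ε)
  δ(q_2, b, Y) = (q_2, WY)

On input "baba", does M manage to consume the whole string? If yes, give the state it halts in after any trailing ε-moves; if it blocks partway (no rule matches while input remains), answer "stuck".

(q_0, baba, $) ⊢ (q_1, aba, WV$) ⊢ (q_0, ba, V$) ⊢ (q_2, a, UV$) ⊢ (q_2, ε, VUV$) ⊢ (q_1, ε, UVUV$)
All input consumed; M is in state q_1.

q_1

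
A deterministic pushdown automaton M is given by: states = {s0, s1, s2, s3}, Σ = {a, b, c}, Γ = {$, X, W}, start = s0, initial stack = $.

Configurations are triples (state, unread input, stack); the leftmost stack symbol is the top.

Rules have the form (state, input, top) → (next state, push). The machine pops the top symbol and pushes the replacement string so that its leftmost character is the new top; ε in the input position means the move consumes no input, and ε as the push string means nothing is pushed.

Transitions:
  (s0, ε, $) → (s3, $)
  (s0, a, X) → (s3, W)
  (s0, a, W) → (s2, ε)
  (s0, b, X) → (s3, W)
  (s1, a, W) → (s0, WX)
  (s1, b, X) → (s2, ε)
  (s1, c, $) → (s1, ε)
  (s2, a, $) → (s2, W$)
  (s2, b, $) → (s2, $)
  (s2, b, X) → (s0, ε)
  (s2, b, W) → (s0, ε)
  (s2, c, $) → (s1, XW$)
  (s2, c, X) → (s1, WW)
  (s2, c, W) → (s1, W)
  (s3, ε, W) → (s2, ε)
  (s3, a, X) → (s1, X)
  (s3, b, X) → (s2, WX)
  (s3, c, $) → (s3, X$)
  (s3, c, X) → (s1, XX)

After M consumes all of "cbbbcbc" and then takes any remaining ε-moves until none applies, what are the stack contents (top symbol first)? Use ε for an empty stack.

W$

(s0, cbbbcbc, $)
  ε-move, top $: go to s3, push $ → (s3, cbbbcbc, $)
  read c, top $: go to s3, push X$ → (s3, bbbcbc, X$)
  read b, top X: go to s2, push WX → (s2, bbcbc, WX$)
  read b, top W: go to s0, push ε → (s0, bcbc, X$)
  read b, top X: go to s3, push W → (s3, cbc, W$)
  ε-move, top W: go to s2, push ε → (s2, cbc, $)
  read c, top $: go to s1, push XW$ → (s1, bc, XW$)
  read b, top X: go to s2, push ε → (s2, c, W$)
  read c, top W: go to s1, push W → (s1, ε, W$)
All input consumed in state s1 with stack W$.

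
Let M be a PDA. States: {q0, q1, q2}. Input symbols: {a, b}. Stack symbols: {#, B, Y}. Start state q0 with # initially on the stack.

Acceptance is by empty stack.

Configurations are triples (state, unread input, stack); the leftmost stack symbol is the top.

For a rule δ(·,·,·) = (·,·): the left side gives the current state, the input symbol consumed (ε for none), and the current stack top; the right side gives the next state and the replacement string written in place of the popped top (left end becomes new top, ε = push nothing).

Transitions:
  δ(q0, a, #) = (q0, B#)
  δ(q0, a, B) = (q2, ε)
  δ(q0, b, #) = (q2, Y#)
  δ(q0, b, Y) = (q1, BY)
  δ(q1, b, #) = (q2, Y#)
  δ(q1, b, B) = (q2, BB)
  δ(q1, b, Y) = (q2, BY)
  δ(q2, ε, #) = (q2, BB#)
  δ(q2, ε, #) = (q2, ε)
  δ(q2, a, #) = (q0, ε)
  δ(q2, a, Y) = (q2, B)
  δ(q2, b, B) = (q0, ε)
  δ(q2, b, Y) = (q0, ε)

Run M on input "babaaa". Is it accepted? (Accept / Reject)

Accept

One accepting computation: (q0, babaaa, #) ⊢ (q2, abaaa, Y#) ⊢ (q2, baaa, B#) ⊢ (q0, aaa, #) ⊢ (q0, aa, B#) ⊢ (q2, a, #) ⊢ (q0, ε, ε)
All input consumed and the stack is empty.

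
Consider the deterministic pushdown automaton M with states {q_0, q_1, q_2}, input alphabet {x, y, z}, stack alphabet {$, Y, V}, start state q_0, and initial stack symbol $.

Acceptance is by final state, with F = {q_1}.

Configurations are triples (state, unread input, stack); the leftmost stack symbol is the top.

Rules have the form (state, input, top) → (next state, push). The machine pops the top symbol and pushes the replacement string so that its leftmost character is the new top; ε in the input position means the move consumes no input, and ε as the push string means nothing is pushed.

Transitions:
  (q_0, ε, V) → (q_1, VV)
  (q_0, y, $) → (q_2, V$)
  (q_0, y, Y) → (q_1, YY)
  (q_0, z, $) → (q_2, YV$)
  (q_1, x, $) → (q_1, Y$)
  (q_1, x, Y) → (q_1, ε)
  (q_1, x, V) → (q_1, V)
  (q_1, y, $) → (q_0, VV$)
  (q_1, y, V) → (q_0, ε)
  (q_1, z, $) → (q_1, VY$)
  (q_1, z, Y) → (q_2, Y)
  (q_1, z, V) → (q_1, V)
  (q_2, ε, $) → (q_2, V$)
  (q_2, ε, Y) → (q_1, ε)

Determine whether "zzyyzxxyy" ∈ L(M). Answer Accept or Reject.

Reject

(q_0, zzyyzxxyy, $)
  read z, top $: go to q_2, push YV$ → (q_2, zyyzxxyy, YV$)
  ε-move, top Y: go to q_1, push ε → (q_1, zyyzxxyy, V$)
  read z, top V: go to q_1, push V → (q_1, yyzxxyy, V$)
  read y, top V: go to q_0, push ε → (q_0, yzxxyy, $)
  read y, top $: go to q_2, push V$ → (q_2, zxxyy, V$)
No transition applies at (q_2, zxxyy, V$); input not fully consumed.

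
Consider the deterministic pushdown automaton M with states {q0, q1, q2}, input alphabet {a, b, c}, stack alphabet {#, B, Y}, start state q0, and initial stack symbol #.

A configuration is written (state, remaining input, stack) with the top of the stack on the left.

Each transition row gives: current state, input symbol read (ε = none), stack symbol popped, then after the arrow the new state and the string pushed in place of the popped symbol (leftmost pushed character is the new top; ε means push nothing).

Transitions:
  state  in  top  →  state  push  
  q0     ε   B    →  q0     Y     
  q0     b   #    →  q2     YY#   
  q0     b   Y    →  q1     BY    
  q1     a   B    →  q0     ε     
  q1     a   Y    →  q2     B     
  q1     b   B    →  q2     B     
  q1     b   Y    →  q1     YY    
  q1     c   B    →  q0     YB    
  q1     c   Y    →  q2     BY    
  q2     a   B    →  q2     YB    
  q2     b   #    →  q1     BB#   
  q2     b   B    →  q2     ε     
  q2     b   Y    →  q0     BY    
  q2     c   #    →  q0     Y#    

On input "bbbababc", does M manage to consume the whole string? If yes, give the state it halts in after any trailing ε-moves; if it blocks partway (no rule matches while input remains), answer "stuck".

(q0, bbbababc, #) ⊢ (q2, bbababc, YY#) ⊢ (q0, bababc, BYY#) ⊢ (q0, bababc, YYY#) ⊢ (q1, ababc, BYYY#) ⊢ (q0, babc, YYY#) ⊢ (q1, abc, BYYY#) ⊢ (q0, bc, YYY#) ⊢ (q1, c, BYYY#) ⊢ (q0, ε, YBYYY#)
All input consumed; M is in state q0.

q0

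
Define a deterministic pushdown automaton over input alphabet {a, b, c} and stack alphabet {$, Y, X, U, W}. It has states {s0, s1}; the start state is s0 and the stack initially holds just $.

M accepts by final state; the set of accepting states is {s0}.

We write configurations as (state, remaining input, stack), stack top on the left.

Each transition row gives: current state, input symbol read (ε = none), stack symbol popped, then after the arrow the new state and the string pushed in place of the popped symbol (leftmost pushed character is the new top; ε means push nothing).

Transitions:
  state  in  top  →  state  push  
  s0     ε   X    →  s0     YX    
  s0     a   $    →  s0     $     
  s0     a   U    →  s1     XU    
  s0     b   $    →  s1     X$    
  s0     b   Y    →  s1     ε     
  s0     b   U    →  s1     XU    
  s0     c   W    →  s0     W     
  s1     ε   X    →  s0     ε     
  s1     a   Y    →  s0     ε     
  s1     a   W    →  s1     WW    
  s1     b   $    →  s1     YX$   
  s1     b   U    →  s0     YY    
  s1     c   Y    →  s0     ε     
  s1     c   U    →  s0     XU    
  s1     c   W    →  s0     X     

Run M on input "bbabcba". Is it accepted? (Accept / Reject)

(s0, bbabcba, $)
  read b, top $: go to s1, push X$ → (s1, babcba, X$)
  ε-move, top X: go to s0, push ε → (s0, babcba, $)
  read b, top $: go to s1, push X$ → (s1, abcba, X$)
  ε-move, top X: go to s0, push ε → (s0, abcba, $)
  read a, top $: go to s0, push $ → (s0, bcba, $)
  read b, top $: go to s1, push X$ → (s1, cba, X$)
  ε-move, top X: go to s0, push ε → (s0, cba, $)
No transition applies at (s0, cba, $); input not fully consumed.

Reject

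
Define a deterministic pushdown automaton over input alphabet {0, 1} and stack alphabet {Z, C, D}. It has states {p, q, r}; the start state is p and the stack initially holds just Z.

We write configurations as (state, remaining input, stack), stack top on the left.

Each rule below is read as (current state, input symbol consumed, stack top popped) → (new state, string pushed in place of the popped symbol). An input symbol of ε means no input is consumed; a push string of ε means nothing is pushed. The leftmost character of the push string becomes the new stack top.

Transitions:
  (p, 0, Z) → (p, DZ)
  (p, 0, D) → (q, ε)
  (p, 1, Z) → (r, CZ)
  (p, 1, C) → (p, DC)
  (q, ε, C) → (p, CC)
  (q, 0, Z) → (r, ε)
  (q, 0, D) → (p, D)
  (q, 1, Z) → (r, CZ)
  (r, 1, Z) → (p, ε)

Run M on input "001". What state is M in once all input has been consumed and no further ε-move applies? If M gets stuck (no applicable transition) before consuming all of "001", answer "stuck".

(p, 001, Z)
  read 0, top Z: go to p, push DZ → (p, 01, DZ)
  read 0, top D: go to q, push ε → (q, 1, Z)
  read 1, top Z: go to r, push CZ → (r, ε, CZ)
All input consumed; M is in state r.

r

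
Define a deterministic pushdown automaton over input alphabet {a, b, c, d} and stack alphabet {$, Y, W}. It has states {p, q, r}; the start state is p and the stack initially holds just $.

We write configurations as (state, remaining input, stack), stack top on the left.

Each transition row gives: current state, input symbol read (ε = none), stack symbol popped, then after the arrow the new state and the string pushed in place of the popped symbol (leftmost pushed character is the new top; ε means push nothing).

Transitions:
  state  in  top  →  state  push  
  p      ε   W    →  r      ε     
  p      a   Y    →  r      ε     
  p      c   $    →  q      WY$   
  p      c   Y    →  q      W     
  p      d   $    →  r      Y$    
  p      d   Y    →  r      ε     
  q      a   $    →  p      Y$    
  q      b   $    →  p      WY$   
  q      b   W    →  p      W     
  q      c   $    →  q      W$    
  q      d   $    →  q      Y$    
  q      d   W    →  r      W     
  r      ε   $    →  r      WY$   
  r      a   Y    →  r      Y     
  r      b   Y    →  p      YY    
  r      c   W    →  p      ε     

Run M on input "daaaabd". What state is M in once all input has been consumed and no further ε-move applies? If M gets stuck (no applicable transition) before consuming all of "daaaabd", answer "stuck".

r

(p, daaaabd, $)
  read d, top $: go to r, push Y$ → (r, aaaabd, Y$)
  read a, top Y: go to r, push Y → (r, aaabd, Y$)
  read a, top Y: go to r, push Y → (r, aabd, Y$)
  read a, top Y: go to r, push Y → (r, abd, Y$)
  read a, top Y: go to r, push Y → (r, bd, Y$)
  read b, top Y: go to p, push YY → (p, d, YY$)
  read d, top Y: go to r, push ε → (r, ε, Y$)
All input consumed; M is in state r.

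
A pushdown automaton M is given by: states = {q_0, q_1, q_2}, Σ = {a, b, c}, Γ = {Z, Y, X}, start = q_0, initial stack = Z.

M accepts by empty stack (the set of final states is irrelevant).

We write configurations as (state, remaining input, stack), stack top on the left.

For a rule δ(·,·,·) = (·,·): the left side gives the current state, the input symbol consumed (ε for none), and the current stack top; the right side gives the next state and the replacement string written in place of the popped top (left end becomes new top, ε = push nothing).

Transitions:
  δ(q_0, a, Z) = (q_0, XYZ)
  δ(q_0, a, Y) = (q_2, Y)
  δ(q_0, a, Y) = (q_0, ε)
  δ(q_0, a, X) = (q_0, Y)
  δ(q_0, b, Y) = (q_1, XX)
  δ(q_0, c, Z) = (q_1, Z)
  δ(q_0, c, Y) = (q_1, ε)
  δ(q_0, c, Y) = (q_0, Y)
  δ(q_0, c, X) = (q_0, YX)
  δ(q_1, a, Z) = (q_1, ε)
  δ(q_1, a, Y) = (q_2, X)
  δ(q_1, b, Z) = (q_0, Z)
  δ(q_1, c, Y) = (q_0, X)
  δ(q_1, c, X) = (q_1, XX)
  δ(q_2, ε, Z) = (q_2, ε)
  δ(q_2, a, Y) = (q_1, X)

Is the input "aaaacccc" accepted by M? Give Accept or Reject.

Reject

No computation consumes all input and empties the stack.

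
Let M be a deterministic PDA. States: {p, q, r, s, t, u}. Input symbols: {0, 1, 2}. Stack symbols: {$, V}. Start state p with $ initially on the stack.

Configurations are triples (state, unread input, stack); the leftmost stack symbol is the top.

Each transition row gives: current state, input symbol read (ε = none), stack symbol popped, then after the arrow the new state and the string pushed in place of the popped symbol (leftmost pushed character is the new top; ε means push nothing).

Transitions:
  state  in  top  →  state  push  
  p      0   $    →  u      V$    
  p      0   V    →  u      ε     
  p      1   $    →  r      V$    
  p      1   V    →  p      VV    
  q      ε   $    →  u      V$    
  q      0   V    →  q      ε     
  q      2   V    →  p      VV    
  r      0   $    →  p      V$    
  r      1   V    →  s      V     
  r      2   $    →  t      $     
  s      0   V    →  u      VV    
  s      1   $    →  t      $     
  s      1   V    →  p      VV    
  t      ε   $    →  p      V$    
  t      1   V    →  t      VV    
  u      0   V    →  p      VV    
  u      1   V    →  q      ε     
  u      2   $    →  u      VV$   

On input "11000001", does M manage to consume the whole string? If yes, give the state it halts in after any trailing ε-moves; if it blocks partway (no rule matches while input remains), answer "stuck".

q

(p, 11000001, $) ⊢ (r, 1000001, V$) ⊢ (s, 000001, V$) ⊢ (u, 00001, VV$) ⊢ (p, 0001, VVV$) ⊢ (u, 001, VV$) ⊢ (p, 01, VVV$) ⊢ (u, 1, VV$) ⊢ (q, ε, V$)
All input consumed; M is in state q.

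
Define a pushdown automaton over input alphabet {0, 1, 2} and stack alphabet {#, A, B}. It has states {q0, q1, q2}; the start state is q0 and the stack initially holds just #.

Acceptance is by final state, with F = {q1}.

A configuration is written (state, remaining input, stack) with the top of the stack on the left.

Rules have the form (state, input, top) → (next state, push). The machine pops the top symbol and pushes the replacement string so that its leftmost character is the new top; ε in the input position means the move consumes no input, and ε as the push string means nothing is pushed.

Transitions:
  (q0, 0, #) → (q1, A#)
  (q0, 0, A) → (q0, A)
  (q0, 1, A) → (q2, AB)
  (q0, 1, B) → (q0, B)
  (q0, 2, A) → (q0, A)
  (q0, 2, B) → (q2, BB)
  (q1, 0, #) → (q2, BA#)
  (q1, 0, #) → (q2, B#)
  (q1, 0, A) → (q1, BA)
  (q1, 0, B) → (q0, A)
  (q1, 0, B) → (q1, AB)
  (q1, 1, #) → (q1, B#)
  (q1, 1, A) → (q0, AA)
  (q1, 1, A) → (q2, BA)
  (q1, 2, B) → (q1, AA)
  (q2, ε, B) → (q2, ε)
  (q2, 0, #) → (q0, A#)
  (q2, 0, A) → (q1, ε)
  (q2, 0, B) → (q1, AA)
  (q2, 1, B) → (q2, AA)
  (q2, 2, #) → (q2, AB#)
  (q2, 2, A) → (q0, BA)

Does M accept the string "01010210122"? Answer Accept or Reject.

No computation consumes all input and reaches a final state.

Reject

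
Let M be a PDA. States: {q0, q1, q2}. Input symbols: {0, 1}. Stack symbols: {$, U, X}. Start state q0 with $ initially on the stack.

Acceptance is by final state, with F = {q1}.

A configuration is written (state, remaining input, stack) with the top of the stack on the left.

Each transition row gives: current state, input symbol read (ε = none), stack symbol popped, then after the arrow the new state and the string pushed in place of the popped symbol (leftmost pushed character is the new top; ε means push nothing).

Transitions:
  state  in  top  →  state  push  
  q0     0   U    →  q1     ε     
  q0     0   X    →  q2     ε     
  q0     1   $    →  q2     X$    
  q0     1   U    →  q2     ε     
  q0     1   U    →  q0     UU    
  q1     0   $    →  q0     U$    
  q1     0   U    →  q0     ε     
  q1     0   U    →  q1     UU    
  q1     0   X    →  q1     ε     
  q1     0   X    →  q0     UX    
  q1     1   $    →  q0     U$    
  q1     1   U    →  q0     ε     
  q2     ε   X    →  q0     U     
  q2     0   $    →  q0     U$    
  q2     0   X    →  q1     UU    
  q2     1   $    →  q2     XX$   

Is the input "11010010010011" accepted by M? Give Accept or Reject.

Reject

No computation consumes all input and reaches a final state.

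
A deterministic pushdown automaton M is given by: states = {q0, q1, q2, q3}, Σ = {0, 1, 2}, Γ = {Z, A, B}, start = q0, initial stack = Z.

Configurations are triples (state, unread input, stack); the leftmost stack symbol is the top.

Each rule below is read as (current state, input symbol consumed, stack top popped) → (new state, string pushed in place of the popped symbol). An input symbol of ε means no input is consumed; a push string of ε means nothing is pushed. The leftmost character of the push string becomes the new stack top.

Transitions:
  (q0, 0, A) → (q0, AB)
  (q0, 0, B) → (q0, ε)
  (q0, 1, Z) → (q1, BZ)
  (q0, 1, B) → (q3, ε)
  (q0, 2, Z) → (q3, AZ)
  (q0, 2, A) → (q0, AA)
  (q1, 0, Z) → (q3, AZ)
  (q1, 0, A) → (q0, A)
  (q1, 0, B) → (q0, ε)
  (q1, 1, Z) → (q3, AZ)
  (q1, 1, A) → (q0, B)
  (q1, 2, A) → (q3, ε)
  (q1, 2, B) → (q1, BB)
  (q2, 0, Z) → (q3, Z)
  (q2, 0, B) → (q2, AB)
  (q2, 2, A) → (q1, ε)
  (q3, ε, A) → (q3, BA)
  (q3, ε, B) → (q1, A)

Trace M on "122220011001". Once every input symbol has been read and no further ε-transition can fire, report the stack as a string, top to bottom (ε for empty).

(q0, 122220011001, Z)
  read 1, top Z: go to q1, push BZ → (q1, 22220011001, BZ)
  read 2, top B: go to q1, push BB → (q1, 2220011001, BBZ)
  read 2, top B: go to q1, push BB → (q1, 220011001, BBBZ)
  read 2, top B: go to q1, push BB → (q1, 20011001, BBBBZ)
  read 2, top B: go to q1, push BB → (q1, 0011001, BBBBBZ)
  read 0, top B: go to q0, push ε → (q0, 011001, BBBBZ)
  read 0, top B: go to q0, push ε → (q0, 11001, BBBZ)
  read 1, top B: go to q3, push ε → (q3, 1001, BBZ)
  ε-move, top B: go to q1, push A → (q1, 1001, ABZ)
  read 1, top A: go to q0, push B → (q0, 001, BBZ)
  read 0, top B: go to q0, push ε → (q0, 01, BZ)
  read 0, top B: go to q0, push ε → (q0, 1, Z)
  read 1, top Z: go to q1, push BZ → (q1, ε, BZ)
All input consumed in state q1 with stack BZ.

BZ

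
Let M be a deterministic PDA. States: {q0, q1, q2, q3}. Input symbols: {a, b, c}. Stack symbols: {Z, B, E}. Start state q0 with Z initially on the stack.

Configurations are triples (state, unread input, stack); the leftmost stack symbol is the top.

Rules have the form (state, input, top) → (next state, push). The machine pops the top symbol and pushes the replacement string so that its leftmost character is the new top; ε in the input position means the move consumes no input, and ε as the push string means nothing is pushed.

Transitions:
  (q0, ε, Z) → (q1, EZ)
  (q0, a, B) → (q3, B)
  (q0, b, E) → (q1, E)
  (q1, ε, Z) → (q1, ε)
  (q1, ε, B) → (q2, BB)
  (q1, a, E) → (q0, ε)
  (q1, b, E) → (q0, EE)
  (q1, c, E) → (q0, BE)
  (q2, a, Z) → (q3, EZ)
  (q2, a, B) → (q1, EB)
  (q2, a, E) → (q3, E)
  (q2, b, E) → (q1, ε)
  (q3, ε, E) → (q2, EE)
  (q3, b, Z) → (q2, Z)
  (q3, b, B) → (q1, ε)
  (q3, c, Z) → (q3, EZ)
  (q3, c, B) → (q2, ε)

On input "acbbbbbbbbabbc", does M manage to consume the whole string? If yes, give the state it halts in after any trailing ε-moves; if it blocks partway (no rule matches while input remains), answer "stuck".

(q0, acbbbbbbbbabbc, Z)
  ε-move, top Z: go to q1, push EZ → (q1, acbbbbbbbbabbc, EZ)
  read a, top E: go to q0, push ε → (q0, cbbbbbbbbabbc, Z)
  ε-move, top Z: go to q1, push EZ → (q1, cbbbbbbbbabbc, EZ)
  read c, top E: go to q0, push BE → (q0, bbbbbbbbabbc, BEZ)
No transition for (q0, b, top B); M blocks with input bbbbbbbbabbc remaining.

stuck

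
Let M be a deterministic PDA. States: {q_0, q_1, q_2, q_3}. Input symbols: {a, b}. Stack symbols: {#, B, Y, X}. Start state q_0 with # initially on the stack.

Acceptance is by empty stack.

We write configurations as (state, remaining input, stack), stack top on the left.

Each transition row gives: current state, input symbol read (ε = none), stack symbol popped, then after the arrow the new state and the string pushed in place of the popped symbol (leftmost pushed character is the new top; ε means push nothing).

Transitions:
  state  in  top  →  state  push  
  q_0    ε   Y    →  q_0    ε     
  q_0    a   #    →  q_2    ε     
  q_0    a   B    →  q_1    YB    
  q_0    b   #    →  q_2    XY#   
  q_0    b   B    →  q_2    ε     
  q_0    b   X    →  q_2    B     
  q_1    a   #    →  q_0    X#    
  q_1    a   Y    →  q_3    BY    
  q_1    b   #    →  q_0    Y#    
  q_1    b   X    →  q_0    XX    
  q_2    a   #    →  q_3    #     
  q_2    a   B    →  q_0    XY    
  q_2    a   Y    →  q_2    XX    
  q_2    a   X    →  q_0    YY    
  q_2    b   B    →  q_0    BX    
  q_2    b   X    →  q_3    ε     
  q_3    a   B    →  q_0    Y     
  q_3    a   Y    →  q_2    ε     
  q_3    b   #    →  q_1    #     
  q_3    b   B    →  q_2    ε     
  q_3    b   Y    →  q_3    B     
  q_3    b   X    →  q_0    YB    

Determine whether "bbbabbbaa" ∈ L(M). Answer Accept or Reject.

(q_0, bbbabbbaa, #) ⊢ (q_2, bbabbbaa, XY#) ⊢ (q_3, babbbaa, Y#) ⊢ (q_3, abbbaa, B#) ⊢ (q_0, bbbaa, Y#) ⊢ (q_0, bbbaa, #) ⊢ (q_2, bbaa, XY#) ⊢ (q_3, baa, Y#) ⊢ (q_3, aa, B#) ⊢ (q_0, a, Y#) ⊢ (q_0, a, #) ⊢ (q_2, ε, ε)
All input consumed and the stack is empty.

Accept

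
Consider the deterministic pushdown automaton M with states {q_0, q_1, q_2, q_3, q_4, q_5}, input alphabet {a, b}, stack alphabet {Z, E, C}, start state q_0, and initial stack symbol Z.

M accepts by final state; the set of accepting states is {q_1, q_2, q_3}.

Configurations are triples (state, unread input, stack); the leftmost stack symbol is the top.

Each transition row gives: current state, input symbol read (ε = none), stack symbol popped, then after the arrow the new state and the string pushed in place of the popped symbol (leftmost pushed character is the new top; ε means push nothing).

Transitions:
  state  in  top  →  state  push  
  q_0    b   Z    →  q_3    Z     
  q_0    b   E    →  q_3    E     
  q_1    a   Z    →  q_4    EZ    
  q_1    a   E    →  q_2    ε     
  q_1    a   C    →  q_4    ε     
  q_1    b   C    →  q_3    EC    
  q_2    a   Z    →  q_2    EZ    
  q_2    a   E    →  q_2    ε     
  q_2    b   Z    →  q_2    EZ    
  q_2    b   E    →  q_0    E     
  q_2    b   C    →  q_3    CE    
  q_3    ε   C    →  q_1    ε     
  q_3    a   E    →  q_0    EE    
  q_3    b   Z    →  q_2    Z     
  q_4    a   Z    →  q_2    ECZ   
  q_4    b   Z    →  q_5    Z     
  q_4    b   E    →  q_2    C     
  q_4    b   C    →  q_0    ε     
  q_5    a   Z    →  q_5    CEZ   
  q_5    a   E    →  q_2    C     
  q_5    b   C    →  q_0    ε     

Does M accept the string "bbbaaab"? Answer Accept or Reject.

(q_0, bbbaaab, Z)
  read b, top Z: go to q_3, push Z → (q_3, bbaaab, Z)
  read b, top Z: go to q_2, push Z → (q_2, baaab, Z)
  read b, top Z: go to q_2, push EZ → (q_2, aaab, EZ)
  read a, top E: go to q_2, push ε → (q_2, aab, Z)
  read a, top Z: go to q_2, push EZ → (q_2, ab, EZ)
  read a, top E: go to q_2, push ε → (q_2, b, Z)
  read b, top Z: go to q_2, push EZ → (q_2, ε, EZ)
All input consumed; state q_2 ∈ F.

Accept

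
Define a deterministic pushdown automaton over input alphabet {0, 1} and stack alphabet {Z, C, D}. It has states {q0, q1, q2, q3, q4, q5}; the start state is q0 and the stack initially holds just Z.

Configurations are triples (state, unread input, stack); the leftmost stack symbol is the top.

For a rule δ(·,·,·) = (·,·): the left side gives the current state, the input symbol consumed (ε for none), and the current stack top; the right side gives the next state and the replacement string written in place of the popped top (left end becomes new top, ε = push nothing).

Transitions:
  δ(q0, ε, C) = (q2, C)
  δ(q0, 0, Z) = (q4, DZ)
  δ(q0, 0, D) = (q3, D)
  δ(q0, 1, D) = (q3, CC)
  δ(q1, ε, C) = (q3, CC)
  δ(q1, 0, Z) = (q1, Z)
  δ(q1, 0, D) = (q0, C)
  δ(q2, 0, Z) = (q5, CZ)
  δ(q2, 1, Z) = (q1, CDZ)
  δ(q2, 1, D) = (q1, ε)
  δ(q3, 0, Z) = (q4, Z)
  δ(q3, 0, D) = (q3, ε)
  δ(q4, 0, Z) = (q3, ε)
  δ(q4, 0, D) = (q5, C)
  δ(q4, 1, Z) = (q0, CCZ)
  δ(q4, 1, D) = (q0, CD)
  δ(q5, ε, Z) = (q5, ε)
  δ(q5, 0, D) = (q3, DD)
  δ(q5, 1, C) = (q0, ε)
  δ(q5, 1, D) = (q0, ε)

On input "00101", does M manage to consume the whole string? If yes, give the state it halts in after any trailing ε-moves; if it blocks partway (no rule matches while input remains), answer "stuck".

q2

(q0, 00101, Z)
  read 0, top Z: go to q4, push DZ → (q4, 0101, DZ)
  read 0, top D: go to q5, push C → (q5, 101, CZ)
  read 1, top C: go to q0, push ε → (q0, 01, Z)
  read 0, top Z: go to q4, push DZ → (q4, 1, DZ)
  read 1, top D: go to q0, push CD → (q0, ε, CDZ)
  ε-move, top C: go to q2, push C → (q2, ε, CDZ)
All input consumed; M is in state q2.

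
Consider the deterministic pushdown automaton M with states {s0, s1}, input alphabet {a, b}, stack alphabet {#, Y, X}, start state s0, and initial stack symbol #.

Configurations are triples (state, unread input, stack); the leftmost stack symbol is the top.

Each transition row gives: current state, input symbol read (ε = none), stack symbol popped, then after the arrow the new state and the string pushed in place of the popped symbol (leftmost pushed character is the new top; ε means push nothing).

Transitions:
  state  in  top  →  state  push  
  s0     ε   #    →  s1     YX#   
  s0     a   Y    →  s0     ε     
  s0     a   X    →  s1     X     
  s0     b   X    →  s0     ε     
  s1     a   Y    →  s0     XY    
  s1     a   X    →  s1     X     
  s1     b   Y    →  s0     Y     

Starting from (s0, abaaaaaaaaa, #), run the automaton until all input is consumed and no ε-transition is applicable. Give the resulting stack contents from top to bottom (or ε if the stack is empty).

(s0, abaaaaaaaaa, #)
  ε-move, top #: go to s1, push YX# → (s1, abaaaaaaaaa, YX#)
  read a, top Y: go to s0, push XY → (s0, baaaaaaaaa, XYX#)
  read b, top X: go to s0, push ε → (s0, aaaaaaaaa, YX#)
  read a, top Y: go to s0, push ε → (s0, aaaaaaaa, X#)
  read a, top X: go to s1, push X → (s1, aaaaaaa, X#)
  read a, top X: go to s1, push X → (s1, aaaaaa, X#)
  read a, top X: go to s1, push X → (s1, aaaaa, X#)
  read a, top X: go to s1, push X → (s1, aaaa, X#)
  read a, top X: go to s1, push X → (s1, aaa, X#)
  read a, top X: go to s1, push X → (s1, aa, X#)
  read a, top X: go to s1, push X → (s1, a, X#)
  read a, top X: go to s1, push X → (s1, ε, X#)
All input consumed in state s1 with stack X#.

X#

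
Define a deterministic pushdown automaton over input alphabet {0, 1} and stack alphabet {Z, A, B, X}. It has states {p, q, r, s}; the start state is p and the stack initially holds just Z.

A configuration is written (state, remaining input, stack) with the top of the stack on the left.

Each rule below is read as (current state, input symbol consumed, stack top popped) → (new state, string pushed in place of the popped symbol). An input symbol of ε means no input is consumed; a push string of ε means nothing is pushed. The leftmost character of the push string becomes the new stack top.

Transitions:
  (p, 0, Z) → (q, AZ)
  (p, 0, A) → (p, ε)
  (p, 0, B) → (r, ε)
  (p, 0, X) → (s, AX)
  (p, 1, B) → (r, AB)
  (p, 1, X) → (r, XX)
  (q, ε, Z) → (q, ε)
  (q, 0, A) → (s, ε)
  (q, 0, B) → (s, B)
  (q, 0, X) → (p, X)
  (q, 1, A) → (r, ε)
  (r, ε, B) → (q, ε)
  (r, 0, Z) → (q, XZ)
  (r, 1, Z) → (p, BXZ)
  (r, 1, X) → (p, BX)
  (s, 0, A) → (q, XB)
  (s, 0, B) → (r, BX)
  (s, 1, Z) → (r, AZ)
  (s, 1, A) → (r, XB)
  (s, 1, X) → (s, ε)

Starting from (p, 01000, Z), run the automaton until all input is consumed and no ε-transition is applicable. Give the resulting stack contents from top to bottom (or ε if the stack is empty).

AXZ

(p, 01000, Z)
  read 0, top Z: go to q, push AZ → (q, 1000, AZ)
  read 1, top A: go to r, push ε → (r, 000, Z)
  read 0, top Z: go to q, push XZ → (q, 00, XZ)
  read 0, top X: go to p, push X → (p, 0, XZ)
  read 0, top X: go to s, push AX → (s, ε, AXZ)
All input consumed in state s with stack AXZ.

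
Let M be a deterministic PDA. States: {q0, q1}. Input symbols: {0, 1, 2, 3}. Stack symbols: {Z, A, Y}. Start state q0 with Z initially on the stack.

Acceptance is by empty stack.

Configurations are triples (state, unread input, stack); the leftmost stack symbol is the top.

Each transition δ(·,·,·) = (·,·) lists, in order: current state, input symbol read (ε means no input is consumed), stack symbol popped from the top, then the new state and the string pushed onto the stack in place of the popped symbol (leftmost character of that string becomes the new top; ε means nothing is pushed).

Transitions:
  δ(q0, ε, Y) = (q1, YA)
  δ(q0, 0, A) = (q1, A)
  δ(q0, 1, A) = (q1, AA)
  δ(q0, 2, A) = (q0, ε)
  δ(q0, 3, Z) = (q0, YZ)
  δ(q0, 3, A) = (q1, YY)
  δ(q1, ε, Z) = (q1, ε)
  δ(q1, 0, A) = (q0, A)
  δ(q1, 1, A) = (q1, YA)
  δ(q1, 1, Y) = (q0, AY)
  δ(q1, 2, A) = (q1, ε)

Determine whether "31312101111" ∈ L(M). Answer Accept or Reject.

(q0, 31312101111, Z) ⊢ (q0, 1312101111, YZ) ⊢ (q1, 1312101111, YAZ) ⊢ (q0, 312101111, AYAZ) ⊢ (q1, 12101111, YYYAZ) ⊢ (q0, 2101111, AYYYAZ) ⊢ (q0, 101111, YYYAZ) ⊢ (q1, 101111, YAYYAZ) ⊢ (q0, 01111, AYAYYAZ) ⊢ (q1, 1111, AYAYYAZ) ⊢ (q1, 111, YAYAYYAZ) ⊢ (q0, 11, AYAYAYYAZ) ⊢ (q1, 1, AAYAYAYYAZ) ⊢ (q1, ε, YAAYAYAYYAZ)
All input consumed; stack is YAAYAYAYYAZ, not empty, and no further ε-move applies.

Reject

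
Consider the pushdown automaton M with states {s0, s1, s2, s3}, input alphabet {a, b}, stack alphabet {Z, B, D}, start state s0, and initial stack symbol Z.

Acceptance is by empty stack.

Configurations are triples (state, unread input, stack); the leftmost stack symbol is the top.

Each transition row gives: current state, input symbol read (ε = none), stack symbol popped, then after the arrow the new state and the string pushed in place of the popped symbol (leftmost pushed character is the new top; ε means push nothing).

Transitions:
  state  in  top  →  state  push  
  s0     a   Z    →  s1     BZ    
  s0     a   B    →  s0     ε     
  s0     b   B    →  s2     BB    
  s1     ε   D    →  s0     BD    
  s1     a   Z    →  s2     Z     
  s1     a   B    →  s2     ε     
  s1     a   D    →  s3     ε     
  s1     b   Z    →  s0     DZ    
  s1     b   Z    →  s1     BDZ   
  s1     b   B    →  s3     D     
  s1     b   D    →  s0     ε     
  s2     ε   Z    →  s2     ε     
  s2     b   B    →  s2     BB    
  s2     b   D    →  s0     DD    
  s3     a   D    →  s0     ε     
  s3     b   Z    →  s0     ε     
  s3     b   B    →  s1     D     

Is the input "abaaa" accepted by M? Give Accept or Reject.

Accept

One accepting computation: (s0, abaaa, Z) ⊢ (s1, baaa, BZ) ⊢ (s3, aaa, DZ) ⊢ (s0, aa, Z) ⊢ (s1, a, BZ) ⊢ (s2, ε, Z) ⊢ (s2, ε, ε)
All input consumed and the stack is empty.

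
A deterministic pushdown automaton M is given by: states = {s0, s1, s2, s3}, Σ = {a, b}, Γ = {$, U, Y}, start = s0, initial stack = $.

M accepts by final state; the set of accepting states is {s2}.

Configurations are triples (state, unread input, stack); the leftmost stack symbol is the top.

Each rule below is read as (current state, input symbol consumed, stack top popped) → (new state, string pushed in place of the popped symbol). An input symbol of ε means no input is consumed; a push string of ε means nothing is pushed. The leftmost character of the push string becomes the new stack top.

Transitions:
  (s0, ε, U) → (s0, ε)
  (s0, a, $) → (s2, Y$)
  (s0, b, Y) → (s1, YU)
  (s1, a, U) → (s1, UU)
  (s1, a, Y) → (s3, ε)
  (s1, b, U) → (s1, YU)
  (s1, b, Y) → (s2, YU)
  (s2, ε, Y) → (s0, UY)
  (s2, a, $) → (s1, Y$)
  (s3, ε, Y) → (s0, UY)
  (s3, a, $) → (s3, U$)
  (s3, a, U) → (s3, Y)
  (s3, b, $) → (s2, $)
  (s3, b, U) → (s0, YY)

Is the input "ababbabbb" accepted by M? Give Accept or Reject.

(s0, ababbabbb, $)
  read a, top $: go to s2, push Y$ → (s2, babbabbb, Y$)
  ε-move, top Y: go to s0, push UY → (s0, babbabbb, UY$)
  ε-move, top U: go to s0, push ε → (s0, babbabbb, Y$)
  read b, top Y: go to s1, push YU → (s1, abbabbb, YU$)
  read a, top Y: go to s3, push ε → (s3, bbabbb, U$)
  read b, top U: go to s0, push YY → (s0, babbb, YY$)
  read b, top Y: go to s1, push YU → (s1, abbb, YUY$)
  read a, top Y: go to s3, push ε → (s3, bbb, UY$)
  read b, top U: go to s0, push YY → (s0, bb, YYY$)
  read b, top Y: go to s1, push YU → (s1, b, YUYY$)
  read b, top Y: go to s2, push YU → (s2, ε, YUUYY$)
All input consumed; state s2 ∈ F.

Accept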